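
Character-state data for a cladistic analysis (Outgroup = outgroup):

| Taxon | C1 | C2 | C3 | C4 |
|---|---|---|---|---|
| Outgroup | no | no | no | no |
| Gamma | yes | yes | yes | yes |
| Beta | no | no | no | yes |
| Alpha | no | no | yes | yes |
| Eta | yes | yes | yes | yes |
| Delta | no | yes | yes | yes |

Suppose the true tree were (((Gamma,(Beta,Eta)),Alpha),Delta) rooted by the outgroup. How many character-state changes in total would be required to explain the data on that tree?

Map each character onto (((Gamma,(Beta,Eta)),Alpha),Delta) (rooted by Outgroup) and count the minimum state changes it requires (Fitch parsimony):
C1: 2; C2: 3; C3: 2; C4: 1.
Total tree length = 8.

8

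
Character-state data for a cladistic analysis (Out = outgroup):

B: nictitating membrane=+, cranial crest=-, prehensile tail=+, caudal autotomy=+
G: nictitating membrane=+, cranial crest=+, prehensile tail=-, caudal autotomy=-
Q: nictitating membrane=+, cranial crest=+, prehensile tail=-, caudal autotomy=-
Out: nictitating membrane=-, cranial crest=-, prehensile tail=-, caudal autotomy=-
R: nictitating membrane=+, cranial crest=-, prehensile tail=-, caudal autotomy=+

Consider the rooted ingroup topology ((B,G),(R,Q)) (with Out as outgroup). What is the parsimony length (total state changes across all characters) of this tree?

6

Map each character onto ((B,G),(R,Q)) (rooted by Out) and count the minimum state changes it requires (Fitch parsimony):
nictitating membrane: 1; cranial crest: 2; prehensile tail: 1; caudal autotomy: 2.
Total tree length = 6.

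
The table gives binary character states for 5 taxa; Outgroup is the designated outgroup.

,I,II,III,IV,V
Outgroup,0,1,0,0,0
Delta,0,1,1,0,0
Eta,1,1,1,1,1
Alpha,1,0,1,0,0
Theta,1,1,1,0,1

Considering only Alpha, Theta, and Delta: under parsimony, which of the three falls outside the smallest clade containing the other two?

Delta

Character polarity is set by the outgroup: the derived state is whichever differs from the outgroup's state, so for II the derived state is '0', and for the remaining characters it is '1'.
Only Alpha, Eta, and Theta show the derived state '1' for I, supporting them as a clade.
II: derived state '0' in Alpha only — an autapomorphy, so it tells us nothing about relationships among taxa.
All ingroup taxa share the derived state '1' for III; it defines the ingroup but does not resolve relationships within it.
IV (derived state '1') is unique to Eta (autapomorphy; uninformative for grouping).
Only Eta and Theta show the derived state '1' for V, supporting them as a clade.
Most parsimonious ingroup topology: (Delta,((Eta,Theta),Alpha)).
Theta and Alpha share a more recent common ancestor with each other than either does with Delta, so Delta is the least closely related of the three.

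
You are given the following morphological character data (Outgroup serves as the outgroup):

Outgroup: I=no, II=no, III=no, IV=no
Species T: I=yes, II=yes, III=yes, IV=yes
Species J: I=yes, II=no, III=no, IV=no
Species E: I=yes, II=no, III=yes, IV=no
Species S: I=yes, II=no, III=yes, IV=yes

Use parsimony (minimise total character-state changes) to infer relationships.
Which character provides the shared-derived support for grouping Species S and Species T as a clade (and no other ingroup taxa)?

The outgroup has state 'no' for every character, so 'yes' is the derived state throughout.
I (derived state 'yes') is shared by all ingroup taxa — unites the whole ingroup.
II: derived state 'yes' in Species T only — an autapomorphy, so it tells us nothing about relationships among taxa.
Only Species E, Species S, and Species T show the derived state 'yes' for III, supporting them as a clade.
IV: derived state 'yes' in Species S and Species T only — synapomorphy for {Species S, Species T}.
Most parsimonious ingroup topology: (((Species T,Species S),Species E),Species J).
The clade {Species S, Species T} is supported by IV: its derived state 'yes' occurs in exactly those taxa and in no other taxon (including the outgroup).

IV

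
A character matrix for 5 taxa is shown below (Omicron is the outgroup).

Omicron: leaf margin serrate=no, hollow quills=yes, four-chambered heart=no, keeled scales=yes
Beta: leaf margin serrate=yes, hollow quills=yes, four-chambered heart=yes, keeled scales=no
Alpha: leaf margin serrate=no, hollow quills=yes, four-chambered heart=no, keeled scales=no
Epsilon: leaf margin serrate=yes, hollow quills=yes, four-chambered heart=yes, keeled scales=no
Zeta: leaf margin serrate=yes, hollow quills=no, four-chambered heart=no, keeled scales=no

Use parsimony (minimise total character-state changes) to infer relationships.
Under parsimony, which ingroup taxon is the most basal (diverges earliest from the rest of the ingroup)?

Character polarity is set by the outgroup: the derived state is whichever differs from the outgroup's state, so for hollow quills, keeled scales the derived state is 'no', and for the remaining characters it is 'yes'.
Only Beta, Epsilon, and Zeta show the derived state 'yes' for leaf margin serrate, supporting them as a clade.
hollow quills: derived state 'no' in Zeta only — an autapomorphy, so it tells us nothing about relationships among taxa.
four-chambered heart: derived state 'yes' in Beta and Epsilon only — synapomorphy for {Beta, Epsilon}.
keeled scales (derived state 'no') is shared by all ingroup taxa — unites the whole ingroup.
Most parsimonious ingroup topology: (((Beta,Epsilon),Zeta),Alpha).
Alpha is sister to the clade containing all other ingroup taxa, so it is the earliest-diverging (most basal) ingroup lineage.

Alpha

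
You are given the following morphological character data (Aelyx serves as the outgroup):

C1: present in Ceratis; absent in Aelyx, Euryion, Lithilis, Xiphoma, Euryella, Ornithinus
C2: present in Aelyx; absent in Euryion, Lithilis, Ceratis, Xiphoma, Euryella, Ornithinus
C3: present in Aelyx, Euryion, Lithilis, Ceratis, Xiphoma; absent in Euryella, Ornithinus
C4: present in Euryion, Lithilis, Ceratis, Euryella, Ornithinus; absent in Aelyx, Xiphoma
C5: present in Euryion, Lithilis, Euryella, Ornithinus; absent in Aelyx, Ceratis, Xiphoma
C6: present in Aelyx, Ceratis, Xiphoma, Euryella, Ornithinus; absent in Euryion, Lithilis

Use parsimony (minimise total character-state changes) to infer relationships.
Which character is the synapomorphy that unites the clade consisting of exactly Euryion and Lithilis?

C6

Character polarity is set by the outgroup: the derived state is whichever differs from the outgroup's state, so for C2, C3, C6 the derived state is 'absent', and for the remaining characters it is 'present'.
C1: derived state 'present' in Ceratis only — an autapomorphy, so it tells us nothing about relationships among taxa.
C2 (derived state 'absent') is shared by all ingroup taxa — unites the whole ingroup.
C3 (derived state 'absent') is shared by Euryella and Ornithinus — a synapomorphy uniting that clade.
C4 (derived state 'present') is shared by Ceratis, Euryella, Euryion, Lithilis, and Ornithinus — a synapomorphy uniting that clade.
C5: derived state 'present' in Euryella, Euryion, Lithilis, and Ornithinus only — synapomorphy for {Euryella, Euryion, Lithilis, Ornithinus}.
C6: derived state 'absent' in Euryion and Lithilis only — synapomorphy for {Euryion, Lithilis}.
Most parsimonious ingroup topology: ((((Euryion,Lithilis),(Euryella,Ornithinus)),Ceratis),Xiphoma).
The clade {Euryion, Lithilis} is supported by C6: its derived state 'absent' occurs in exactly those taxa and in no other taxon (including the outgroup).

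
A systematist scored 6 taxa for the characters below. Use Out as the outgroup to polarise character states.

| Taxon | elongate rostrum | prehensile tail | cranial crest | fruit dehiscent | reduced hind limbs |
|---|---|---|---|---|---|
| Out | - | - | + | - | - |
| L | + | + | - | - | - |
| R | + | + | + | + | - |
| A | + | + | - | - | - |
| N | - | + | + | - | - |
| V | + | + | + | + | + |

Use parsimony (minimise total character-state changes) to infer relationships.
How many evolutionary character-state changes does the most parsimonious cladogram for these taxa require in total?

Character polarity is set by the outgroup: the derived state is whichever differs from the outgroup's state, so for cranial crest the derived state is '-', and for the remaining characters it is '+'.
elongate rostrum: derived state '+' in A, L, R, and V only — synapomorphy for {A, L, R, V}.
prehensile tail (derived state '+') is shared by all ingroup taxa — unites the whole ingroup.
cranial crest: derived state '-' in A and L only — synapomorphy for {A, L}.
fruit dehiscent (derived state '+') is shared by R and V — a synapomorphy uniting that clade.
reduced hind limbs: derived state '+' in V only — an autapomorphy, so it tells us nothing about relationships among taxa.
Most parsimonious ingroup topology: (((L,A),(R,V)),N).
Changes per character on this tree: elongate rostrum: 1; prehensile tail: 1; cranial crest: 1; fruit dehiscent: 1; reduced hind limbs: 1.
Total = 5.

5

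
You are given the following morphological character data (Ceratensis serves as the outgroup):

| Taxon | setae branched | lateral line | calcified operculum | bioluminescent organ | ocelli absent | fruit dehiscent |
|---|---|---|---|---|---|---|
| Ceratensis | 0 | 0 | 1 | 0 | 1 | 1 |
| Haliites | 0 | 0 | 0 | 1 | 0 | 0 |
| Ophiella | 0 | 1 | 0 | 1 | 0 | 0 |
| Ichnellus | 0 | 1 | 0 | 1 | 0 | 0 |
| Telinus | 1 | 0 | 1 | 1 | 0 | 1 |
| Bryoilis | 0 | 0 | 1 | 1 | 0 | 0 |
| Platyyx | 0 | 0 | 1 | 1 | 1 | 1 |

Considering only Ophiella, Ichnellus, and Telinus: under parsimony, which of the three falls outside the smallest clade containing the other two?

Character polarity is set by the outgroup: the derived state is whichever differs from the outgroup's state, so for calcified operculum, ocelli absent, fruit dehiscent the derived state is '0', and for the remaining characters it is '1'.
setae branched: derived state '1' in Telinus only — an autapomorphy, so it tells us nothing about relationships among taxa.
lateral line (derived state '1') is shared by Ichnellus and Ophiella — a synapomorphy uniting that clade.
calcified operculum: derived state '0' in Haliites, Ichnellus, and Ophiella only — synapomorphy for {Haliites, Ichnellus, Ophiella}.
bioluminescent organ (derived state '1') is shared by all ingroup taxa — unites the whole ingroup.
ocelli absent: derived state '0' in Bryoilis, Haliites, Ichnellus, Ophiella, and Telinus only — synapomorphy for {Bryoilis, Haliites, Ichnellus, Ophiella, Telinus}.
Only Bryoilis, Haliites, Ichnellus, and Ophiella show the derived state '0' for fruit dehiscent, supporting them as a clade.
Most parsimonious ingroup topology: ((((Haliites,(Ophiella,Ichnellus)),Bryoilis),Telinus),Platyyx).
Ichnellus and Ophiella share a more recent common ancestor with each other than either does with Telinus, so Telinus is the least closely related of the three.

Telinus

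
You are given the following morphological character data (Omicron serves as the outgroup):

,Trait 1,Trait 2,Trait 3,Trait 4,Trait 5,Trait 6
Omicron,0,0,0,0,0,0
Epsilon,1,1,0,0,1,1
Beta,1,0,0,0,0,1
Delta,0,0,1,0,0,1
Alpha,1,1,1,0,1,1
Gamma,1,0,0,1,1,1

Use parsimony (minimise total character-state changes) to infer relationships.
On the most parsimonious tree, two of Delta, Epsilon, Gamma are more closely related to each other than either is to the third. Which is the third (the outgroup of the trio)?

Delta

The outgroup has state '0' for every character, so '1' is the derived state throughout.
Trait 1 (derived state '1') is shared by Alpha, Beta, Epsilon, and Gamma — a synapomorphy uniting that clade.
Trait 2: derived state '1' in Alpha and Epsilon only — synapomorphy for {Alpha, Epsilon}.
Trait 3 groups Alpha and Delta, which is incompatible with the clades supported by the remaining characters; treating it as convergent (homoplasy) costs fewer steps than any alternative tree.
Trait 4: derived state '1' in Gamma only — an autapomorphy, so it tells us nothing about relationships among taxa.
Trait 5 (derived state '1') is shared by Alpha, Epsilon, and Gamma — a synapomorphy uniting that clade.
Trait 6 (derived state '1') is shared by all ingroup taxa — unites the whole ingroup.
Most parsimonious ingroup topology: ((((Epsilon,Alpha),Gamma),Beta),Delta).
Epsilon and Gamma share a more recent common ancestor with each other than either does with Delta, so Delta is the least closely related of the three.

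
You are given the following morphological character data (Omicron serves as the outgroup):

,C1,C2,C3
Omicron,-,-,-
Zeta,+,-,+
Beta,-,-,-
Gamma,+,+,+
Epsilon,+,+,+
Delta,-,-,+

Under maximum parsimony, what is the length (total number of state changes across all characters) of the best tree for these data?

3

The outgroup has state '-' for every character, so '+' is the derived state throughout.
C1: derived state '+' in Epsilon, Gamma, and Zeta only — synapomorphy for {Epsilon, Gamma, Zeta}.
C2: derived state '+' in Epsilon and Gamma only — synapomorphy for {Epsilon, Gamma}.
Only Delta, Epsilon, Gamma, and Zeta show the derived state '+' for C3, supporting them as a clade.
Most parsimonious ingroup topology: (((Zeta,(Gamma,Epsilon)),Delta),Beta).
Changes per character on this tree: C1: 1; C2: 1; C3: 1.
Total = 3.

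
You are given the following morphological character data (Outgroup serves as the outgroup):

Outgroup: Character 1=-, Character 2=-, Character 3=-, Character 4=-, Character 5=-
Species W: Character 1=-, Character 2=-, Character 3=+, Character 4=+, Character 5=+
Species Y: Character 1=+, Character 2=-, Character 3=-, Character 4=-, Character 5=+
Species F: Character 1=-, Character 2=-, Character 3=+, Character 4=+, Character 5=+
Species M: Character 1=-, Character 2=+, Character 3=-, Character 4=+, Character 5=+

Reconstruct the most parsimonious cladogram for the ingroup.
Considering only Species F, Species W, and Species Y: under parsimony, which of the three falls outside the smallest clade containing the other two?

Species Y

The outgroup has state '-' for every character, so '+' is the derived state throughout.
Character 1: derived state '+' in Species Y only — an autapomorphy, so it tells us nothing about relationships among taxa.
Character 2: derived state '+' in Species M only — an autapomorphy, so it tells us nothing about relationships among taxa.
Only Species F and Species W show the derived state '+' for Character 3, supporting them as a clade.
Character 4 (derived state '+') is shared by Species F, Species M, and Species W — a synapomorphy uniting that clade.
All ingroup taxa share the derived state '+' for Character 5; it defines the ingroup but does not resolve relationships within it.
Most parsimonious ingroup topology: (((Species W,Species F),Species M),Species Y).
Species F and Species W share a more recent common ancestor with each other than either does with Species Y, so Species Y is the least closely related of the three.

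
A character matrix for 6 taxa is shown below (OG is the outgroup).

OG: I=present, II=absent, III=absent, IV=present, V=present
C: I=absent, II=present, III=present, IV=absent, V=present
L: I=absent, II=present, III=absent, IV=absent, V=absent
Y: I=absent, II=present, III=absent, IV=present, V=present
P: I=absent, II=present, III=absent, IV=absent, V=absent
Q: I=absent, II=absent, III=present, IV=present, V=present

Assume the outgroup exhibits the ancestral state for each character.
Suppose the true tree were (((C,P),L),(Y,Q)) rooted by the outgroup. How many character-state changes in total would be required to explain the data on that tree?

8

Map each character onto (((C,P),L),(Y,Q)) (rooted by OG) and count the minimum state changes it requires (Fitch parsimony):
I: 1; II: 2; III: 2; IV: 1; V: 2.
Total tree length = 8.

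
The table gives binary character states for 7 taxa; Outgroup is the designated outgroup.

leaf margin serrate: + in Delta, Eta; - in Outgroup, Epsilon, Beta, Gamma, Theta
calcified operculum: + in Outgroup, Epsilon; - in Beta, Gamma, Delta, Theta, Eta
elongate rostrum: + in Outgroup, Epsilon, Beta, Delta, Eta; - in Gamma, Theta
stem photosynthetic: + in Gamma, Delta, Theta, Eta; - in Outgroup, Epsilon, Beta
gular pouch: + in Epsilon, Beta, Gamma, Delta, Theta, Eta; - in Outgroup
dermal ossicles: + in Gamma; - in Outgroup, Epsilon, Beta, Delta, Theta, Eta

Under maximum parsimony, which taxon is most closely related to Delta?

Character polarity is set by the outgroup: the derived state is whichever differs from the outgroup's state, so for calcified operculum, elongate rostrum the derived state is '-', and for the remaining characters it is '+'.
leaf margin serrate: derived state '+' in Delta and Eta only — synapomorphy for {Delta, Eta}.
calcified operculum: derived state '-' in Beta, Delta, Eta, Gamma, and Theta only — synapomorphy for {Beta, Delta, Eta, Gamma, Theta}.
elongate rostrum (derived state '-') is shared by Gamma and Theta — a synapomorphy uniting that clade.
stem photosynthetic (derived state '+') is shared by Delta, Eta, Gamma, and Theta — a synapomorphy uniting that clade.
All ingroup taxa share the derived state '+' for gular pouch; it defines the ingroup but does not resolve relationships within it.
dermal ossicles (derived state '+') is unique to Gamma (autapomorphy; uninformative for grouping).
Most parsimonious ingroup topology: (Epsilon,(Beta,((Gamma,Theta),(Delta,Eta)))).
Delta and Eta form a cherry on this tree, so they are sister taxa.

Eta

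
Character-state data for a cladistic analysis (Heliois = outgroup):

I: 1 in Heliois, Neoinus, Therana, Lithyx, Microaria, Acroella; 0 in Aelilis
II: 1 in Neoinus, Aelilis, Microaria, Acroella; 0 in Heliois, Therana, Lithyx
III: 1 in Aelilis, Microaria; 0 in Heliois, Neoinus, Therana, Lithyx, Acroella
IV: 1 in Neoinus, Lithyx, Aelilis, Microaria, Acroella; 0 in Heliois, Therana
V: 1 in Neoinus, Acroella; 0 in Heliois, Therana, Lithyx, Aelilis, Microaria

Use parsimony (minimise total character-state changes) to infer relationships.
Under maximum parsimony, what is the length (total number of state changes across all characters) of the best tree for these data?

5

Character polarity is set by the outgroup: the derived state is whichever differs from the outgroup's state, so for I the derived state is '0', and for the remaining characters it is '1'.
I: derived state '0' in Aelilis only — an autapomorphy, so it tells us nothing about relationships among taxa.
II (derived state '1') is shared by Acroella, Aelilis, Microaria, and Neoinus — a synapomorphy uniting that clade.
III (derived state '1') is shared by Aelilis and Microaria — a synapomorphy uniting that clade.
IV: derived state '1' in Acroella, Aelilis, Lithyx, Microaria, and Neoinus only — synapomorphy for {Acroella, Aelilis, Lithyx, Microaria, Neoinus}.
V (derived state '1') is shared by Acroella and Neoinus — a synapomorphy uniting that clade.
Most parsimonious ingroup topology: ((((Neoinus,Acroella),(Aelilis,Microaria)),Lithyx),Therana).
Changes per character on this tree: I: 1; II: 1; III: 1; IV: 1; V: 1.
Total = 5.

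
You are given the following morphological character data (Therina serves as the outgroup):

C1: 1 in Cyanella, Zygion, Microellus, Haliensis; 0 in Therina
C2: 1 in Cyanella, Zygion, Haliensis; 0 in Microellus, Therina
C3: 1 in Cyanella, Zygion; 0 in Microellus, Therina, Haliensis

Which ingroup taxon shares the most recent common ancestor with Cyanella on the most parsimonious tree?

Zygion

The outgroup has state '0' for every character, so '1' is the derived state throughout.
All ingroup taxa share the derived state '1' for C1; it defines the ingroup but does not resolve relationships within it.
Only Cyanella, Haliensis, and Zygion show the derived state '1' for C2, supporting them as a clade.
C3 (derived state '1') is shared by Cyanella and Zygion — a synapomorphy uniting that clade.
Most parsimonious ingroup topology: (Microellus,(Haliensis,(Cyanella,Zygion))).
Cyanella and Zygion form a cherry on this tree, so they are sister taxa.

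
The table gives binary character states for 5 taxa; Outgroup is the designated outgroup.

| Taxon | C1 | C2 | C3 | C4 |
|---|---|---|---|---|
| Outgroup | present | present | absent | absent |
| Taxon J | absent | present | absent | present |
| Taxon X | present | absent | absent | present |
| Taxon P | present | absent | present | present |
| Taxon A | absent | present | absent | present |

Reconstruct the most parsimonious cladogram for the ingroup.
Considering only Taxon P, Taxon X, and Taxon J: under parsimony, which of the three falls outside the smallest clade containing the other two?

Taxon J

Character polarity is set by the outgroup: the derived state is whichever differs from the outgroup's state, so for C1, C2 the derived state is 'absent', and for the remaining characters it is 'present'.
C1: derived state 'absent' in Taxon A and Taxon J only — synapomorphy for {Taxon A, Taxon J}.
Only Taxon P and Taxon X show the derived state 'absent' for C2, supporting them as a clade.
C3: derived state 'present' in Taxon P only — an autapomorphy, so it tells us nothing about relationships among taxa.
C4 (derived state 'present') is shared by all ingroup taxa — unites the whole ingroup.
Most parsimonious ingroup topology: ((Taxon J,Taxon A),(Taxon X,Taxon P)).
Taxon P and Taxon X share a more recent common ancestor with each other than either does with Taxon J, so Taxon J is the least closely related of the three.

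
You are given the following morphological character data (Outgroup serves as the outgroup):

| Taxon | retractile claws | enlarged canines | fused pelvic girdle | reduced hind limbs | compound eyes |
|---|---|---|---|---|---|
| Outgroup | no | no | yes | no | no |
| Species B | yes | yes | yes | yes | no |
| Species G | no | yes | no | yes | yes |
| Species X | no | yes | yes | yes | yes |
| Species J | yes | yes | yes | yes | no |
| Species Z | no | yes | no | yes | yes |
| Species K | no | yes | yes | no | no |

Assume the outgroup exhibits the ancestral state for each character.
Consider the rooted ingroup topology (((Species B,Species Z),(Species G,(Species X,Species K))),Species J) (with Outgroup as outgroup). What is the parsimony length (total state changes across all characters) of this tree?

Map each character onto (((Species B,Species Z),(Species G,(Species X,Species K))),Species J) (rooted by Outgroup) and count the minimum state changes it requires (Fitch parsimony):
retractile claws: 2; enlarged canines: 1; fused pelvic girdle: 2; reduced hind limbs: 2; compound eyes: 3.
Total tree length = 10.

10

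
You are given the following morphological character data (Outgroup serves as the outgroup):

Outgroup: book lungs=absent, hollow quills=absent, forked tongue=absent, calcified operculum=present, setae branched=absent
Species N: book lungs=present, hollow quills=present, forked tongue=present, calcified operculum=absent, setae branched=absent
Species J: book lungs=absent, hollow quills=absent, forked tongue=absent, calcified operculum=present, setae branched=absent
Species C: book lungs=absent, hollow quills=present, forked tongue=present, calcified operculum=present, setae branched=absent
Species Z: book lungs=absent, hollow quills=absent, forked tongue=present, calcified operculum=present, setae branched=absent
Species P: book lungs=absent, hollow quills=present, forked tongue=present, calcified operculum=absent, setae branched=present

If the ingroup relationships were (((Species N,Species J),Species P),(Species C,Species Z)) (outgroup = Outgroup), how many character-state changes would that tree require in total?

Map each character onto (((Species N,Species J),Species P),(Species C,Species Z)) (rooted by Outgroup) and count the minimum state changes it requires (Fitch parsimony):
book lungs: 1; hollow quills: 3; forked tongue: 2; calcified operculum: 2; setae branched: 1.
Total tree length = 9.

9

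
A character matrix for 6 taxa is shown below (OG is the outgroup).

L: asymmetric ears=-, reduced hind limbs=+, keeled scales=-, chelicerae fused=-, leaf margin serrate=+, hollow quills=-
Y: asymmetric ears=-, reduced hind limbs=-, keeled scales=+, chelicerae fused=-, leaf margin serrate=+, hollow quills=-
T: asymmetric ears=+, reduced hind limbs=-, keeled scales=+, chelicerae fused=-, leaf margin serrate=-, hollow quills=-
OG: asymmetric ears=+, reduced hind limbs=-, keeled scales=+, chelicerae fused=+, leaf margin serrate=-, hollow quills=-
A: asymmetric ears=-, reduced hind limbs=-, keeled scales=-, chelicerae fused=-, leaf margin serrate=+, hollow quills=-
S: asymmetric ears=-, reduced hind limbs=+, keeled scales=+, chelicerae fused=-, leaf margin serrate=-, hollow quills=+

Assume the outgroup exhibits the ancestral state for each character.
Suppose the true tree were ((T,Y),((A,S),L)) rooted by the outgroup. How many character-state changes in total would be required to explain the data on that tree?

11

Map each character onto ((T,Y),((A,S),L)) (rooted by OG) and count the minimum state changes it requires (Fitch parsimony):
asymmetric ears: 2; reduced hind limbs: 2; keeled scales: 2; chelicerae fused: 1; leaf margin serrate: 3; hollow quills: 1.
Total tree length = 11.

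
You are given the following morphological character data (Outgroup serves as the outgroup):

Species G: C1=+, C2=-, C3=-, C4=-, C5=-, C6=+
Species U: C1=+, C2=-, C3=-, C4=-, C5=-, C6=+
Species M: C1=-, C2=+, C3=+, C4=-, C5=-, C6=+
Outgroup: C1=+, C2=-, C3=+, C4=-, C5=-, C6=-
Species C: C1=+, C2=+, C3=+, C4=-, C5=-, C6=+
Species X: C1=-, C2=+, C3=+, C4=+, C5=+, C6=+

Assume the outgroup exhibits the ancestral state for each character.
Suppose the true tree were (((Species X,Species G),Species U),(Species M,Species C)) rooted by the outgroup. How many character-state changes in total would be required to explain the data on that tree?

9

Map each character onto (((Species X,Species G),Species U),(Species M,Species C)) (rooted by Outgroup) and count the minimum state changes it requires (Fitch parsimony):
C1: 2; C2: 2; C3: 2; C4: 1; C5: 1; C6: 1.
Total tree length = 9.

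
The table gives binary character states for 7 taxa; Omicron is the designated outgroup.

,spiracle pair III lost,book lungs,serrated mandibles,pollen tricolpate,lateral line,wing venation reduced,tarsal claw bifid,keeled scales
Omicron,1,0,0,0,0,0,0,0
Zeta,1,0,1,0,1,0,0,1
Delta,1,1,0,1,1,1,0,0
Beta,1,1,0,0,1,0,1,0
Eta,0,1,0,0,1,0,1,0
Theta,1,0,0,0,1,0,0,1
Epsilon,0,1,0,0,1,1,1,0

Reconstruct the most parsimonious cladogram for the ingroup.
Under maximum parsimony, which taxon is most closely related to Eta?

Character polarity is set by the outgroup: the derived state is whichever differs from the outgroup's state, so for spiracle pair III lost the derived state is '0', and for the remaining characters it is '1'.
spiracle pair III lost (derived state '0') is shared by Epsilon and Eta — a synapomorphy uniting that clade.
book lungs (derived state '1') is shared by Beta, Delta, Epsilon, and Eta — a synapomorphy uniting that clade.
serrated mandibles: derived state '1' in Zeta only — an autapomorphy, so it tells us nothing about relationships among taxa.
pollen tricolpate (derived state '1') is unique to Delta (autapomorphy; uninformative for grouping).
All ingroup taxa share the derived state '1' for lateral line; it defines the ingroup but does not resolve relationships within it.
wing venation reduced groups Delta and Epsilon, which is incompatible with the clades supported by the remaining characters; treating it as convergent (homoplasy) costs fewer steps than any alternative tree.
tarsal claw bifid (derived state '1') is shared by Beta, Epsilon, and Eta — a synapomorphy uniting that clade.
keeled scales: derived state '1' in Theta and Zeta only — synapomorphy for {Theta, Zeta}.
Most parsimonious ingroup topology: ((Zeta,Theta),(Delta,(Beta,(Eta,Epsilon)))).
Eta and Epsilon form a cherry on this tree, so they are sister taxa.

Epsilon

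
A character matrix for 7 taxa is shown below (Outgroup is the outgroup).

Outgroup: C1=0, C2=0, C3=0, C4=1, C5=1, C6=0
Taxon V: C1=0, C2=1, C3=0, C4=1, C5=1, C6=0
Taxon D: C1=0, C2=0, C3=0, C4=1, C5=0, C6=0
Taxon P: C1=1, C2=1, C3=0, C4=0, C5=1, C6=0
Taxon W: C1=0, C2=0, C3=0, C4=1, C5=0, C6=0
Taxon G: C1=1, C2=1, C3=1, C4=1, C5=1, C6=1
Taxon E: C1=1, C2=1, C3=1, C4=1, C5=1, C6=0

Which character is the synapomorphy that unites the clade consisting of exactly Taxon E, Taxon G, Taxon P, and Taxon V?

C2

Character polarity is set by the outgroup: the derived state is whichever differs from the outgroup's state, so for C4, C5 the derived state is '0', and for the remaining characters it is '1'.
C1 (derived state '1') is shared by Taxon E, Taxon G, and Taxon P — a synapomorphy uniting that clade.
Only Taxon E, Taxon G, Taxon P, and Taxon V show the derived state '1' for C2, supporting them as a clade.
C3 (derived state '1') is shared by Taxon E and Taxon G — a synapomorphy uniting that clade.
C4 (derived state '0') is unique to Taxon P (autapomorphy; uninformative for grouping).
C5 (derived state '0') is shared by Taxon D and Taxon W — a synapomorphy uniting that clade.
C6 (derived state '1') is unique to Taxon G (autapomorphy; uninformative for grouping).
Most parsimonious ingroup topology: ((Taxon V,(Taxon P,(Taxon G,Taxon E))),(Taxon D,Taxon W)).
The clade {Taxon E, Taxon G, Taxon P, Taxon V} is supported by C2: its derived state '1' occurs in exactly those taxa and in no other taxon (including the outgroup).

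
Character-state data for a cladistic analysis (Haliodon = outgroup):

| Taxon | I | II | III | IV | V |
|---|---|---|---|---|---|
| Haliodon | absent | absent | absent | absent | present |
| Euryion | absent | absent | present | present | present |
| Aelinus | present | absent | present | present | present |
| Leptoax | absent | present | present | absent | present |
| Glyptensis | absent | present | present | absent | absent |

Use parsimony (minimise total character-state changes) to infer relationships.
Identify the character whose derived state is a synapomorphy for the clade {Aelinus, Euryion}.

Character polarity is set by the outgroup: the derived state is whichever differs from the outgroup's state, so for V the derived state is 'absent', and for the remaining characters it is 'present'.
I (derived state 'present') is unique to Aelinus (autapomorphy; uninformative for grouping).
Only Glyptensis and Leptoax show the derived state 'present' for II, supporting them as a clade.
III (derived state 'present') is shared by all ingroup taxa — unites the whole ingroup.
IV (derived state 'present') is shared by Aelinus and Euryion — a synapomorphy uniting that clade.
V: derived state 'absent' in Glyptensis only — an autapomorphy, so it tells us nothing about relationships among taxa.
Most parsimonious ingroup topology: ((Euryion,Aelinus),(Leptoax,Glyptensis)).
The clade {Aelinus, Euryion} is supported by IV: its derived state 'present' occurs in exactly those taxa and in no other taxon (including the outgroup).

IV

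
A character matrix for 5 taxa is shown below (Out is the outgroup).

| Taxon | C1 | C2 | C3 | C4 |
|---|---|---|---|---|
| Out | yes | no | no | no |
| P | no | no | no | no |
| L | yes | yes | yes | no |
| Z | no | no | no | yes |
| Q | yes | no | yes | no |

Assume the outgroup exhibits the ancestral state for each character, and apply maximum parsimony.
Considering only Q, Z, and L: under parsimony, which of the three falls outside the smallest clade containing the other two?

Character polarity is set by the outgroup: the derived state is whichever differs from the outgroup's state, so for C1 the derived state is 'no', and for the remaining characters it is 'yes'.
C1: derived state 'no' in P and Z only — synapomorphy for {P, Z}.
C2: derived state 'yes' in L only — an autapomorphy, so it tells us nothing about relationships among taxa.
C3: derived state 'yes' in L and Q only — synapomorphy for {L, Q}.
C4: derived state 'yes' in Z only — an autapomorphy, so it tells us nothing about relationships among taxa.
Most parsimonious ingroup topology: ((P,Z),(L,Q)).
L and Q share a more recent common ancestor with each other than either does with Z, so Z is the least closely related of the three.

Z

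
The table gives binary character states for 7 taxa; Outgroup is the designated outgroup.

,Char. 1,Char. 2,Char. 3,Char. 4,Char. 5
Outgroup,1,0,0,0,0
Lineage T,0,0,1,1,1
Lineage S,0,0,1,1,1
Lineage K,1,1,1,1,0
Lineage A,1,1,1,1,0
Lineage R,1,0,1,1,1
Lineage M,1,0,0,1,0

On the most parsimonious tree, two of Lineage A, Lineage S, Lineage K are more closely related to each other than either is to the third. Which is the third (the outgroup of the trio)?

Character polarity is set by the outgroup: the derived state is whichever differs from the outgroup's state, so for Char. 1 the derived state is '0', and for the remaining characters it is '1'.
Char. 1 (derived state '0') is shared by Lineage S and Lineage T — a synapomorphy uniting that clade.
Char. 2 (derived state '1') is shared by Lineage A and Lineage K — a synapomorphy uniting that clade.
Only Lineage A, Lineage K, Lineage R, Lineage S, and Lineage T show the derived state '1' for Char. 3, supporting them as a clade.
Char. 4 (derived state '1') is shared by all ingroup taxa — unites the whole ingroup.
Char. 5: derived state '1' in Lineage R, Lineage S, and Lineage T only — synapomorphy for {Lineage R, Lineage S, Lineage T}.
Most parsimonious ingroup topology: ((((Lineage T,Lineage S),Lineage R),(Lineage K,Lineage A)),Lineage M).
Lineage A and Lineage K share a more recent common ancestor with each other than either does with Lineage S, so Lineage S is the least closely related of the three.

Lineage S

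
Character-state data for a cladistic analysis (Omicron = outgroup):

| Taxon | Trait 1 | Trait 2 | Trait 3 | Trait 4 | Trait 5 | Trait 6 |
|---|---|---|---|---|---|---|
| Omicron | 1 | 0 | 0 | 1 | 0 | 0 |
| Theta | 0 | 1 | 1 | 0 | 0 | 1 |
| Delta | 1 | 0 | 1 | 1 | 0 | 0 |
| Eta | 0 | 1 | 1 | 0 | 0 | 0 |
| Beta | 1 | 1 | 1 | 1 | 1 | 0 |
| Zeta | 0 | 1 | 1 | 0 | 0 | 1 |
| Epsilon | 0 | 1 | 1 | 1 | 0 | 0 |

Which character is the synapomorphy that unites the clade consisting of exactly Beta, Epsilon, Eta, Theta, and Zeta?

Character polarity is set by the outgroup: the derived state is whichever differs from the outgroup's state, so for Trait 1, Trait 4 the derived state is '0', and for the remaining characters it is '1'.
Trait 1: derived state '0' in Epsilon, Eta, Theta, and Zeta only — synapomorphy for {Epsilon, Eta, Theta, Zeta}.
Trait 2 (derived state '1') is shared by Beta, Epsilon, Eta, Theta, and Zeta — a synapomorphy uniting that clade.
All ingroup taxa share the derived state '1' for Trait 3; it defines the ingroup but does not resolve relationships within it.
Only Eta, Theta, and Zeta show the derived state '0' for Trait 4, supporting them as a clade.
Trait 5 (derived state '1') is unique to Beta (autapomorphy; uninformative for grouping).
Trait 6 (derived state '1') is shared by Theta and Zeta — a synapomorphy uniting that clade.
Most parsimonious ingroup topology: (((((Theta,Zeta),Eta),Epsilon),Beta),Delta).
The clade {Beta, Epsilon, Eta, Theta, Zeta} is supported by Trait 2: its derived state '1' occurs in exactly those taxa and in no other taxon (including the outgroup).

Trait 2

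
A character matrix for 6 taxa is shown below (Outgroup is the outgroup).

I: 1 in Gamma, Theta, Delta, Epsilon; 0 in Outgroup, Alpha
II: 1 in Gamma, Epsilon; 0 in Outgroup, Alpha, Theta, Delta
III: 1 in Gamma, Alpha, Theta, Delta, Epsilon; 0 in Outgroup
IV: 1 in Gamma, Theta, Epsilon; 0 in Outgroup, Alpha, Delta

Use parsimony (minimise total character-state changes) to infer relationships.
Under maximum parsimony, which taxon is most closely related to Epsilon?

Gamma

The outgroup has state '0' for every character, so '1' is the derived state throughout.
Only Delta, Epsilon, Gamma, and Theta show the derived state '1' for I, supporting them as a clade.
II (derived state '1') is shared by Epsilon and Gamma — a synapomorphy uniting that clade.
All ingroup taxa share the derived state '1' for III; it defines the ingroup but does not resolve relationships within it.
Only Epsilon, Gamma, and Theta show the derived state '1' for IV, supporting them as a clade.
Most parsimonious ingroup topology: ((((Gamma,Epsilon),Theta),Delta),Alpha).
Epsilon and Gamma form a cherry on this tree, so they are sister taxa.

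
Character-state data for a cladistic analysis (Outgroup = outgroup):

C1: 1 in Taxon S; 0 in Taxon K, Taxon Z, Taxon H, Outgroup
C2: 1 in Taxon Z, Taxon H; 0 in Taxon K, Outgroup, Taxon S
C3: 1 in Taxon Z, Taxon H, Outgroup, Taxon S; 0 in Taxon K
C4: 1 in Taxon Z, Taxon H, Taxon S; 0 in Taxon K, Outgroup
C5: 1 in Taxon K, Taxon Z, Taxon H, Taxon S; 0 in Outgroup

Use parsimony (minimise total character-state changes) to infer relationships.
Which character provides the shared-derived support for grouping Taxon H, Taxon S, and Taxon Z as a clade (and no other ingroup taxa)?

Character polarity is set by the outgroup: the derived state is whichever differs from the outgroup's state, so for C3 the derived state is '0', and for the remaining characters it is '1'.
C1: derived state '1' in Taxon S only — an autapomorphy, so it tells us nothing about relationships among taxa.
C2: derived state '1' in Taxon H and Taxon Z only — synapomorphy for {Taxon H, Taxon Z}.
C3 (derived state '0') is unique to Taxon K (autapomorphy; uninformative for grouping).
C4: derived state '1' in Taxon H, Taxon S, and Taxon Z only — synapomorphy for {Taxon H, Taxon S, Taxon Z}.
C5 (derived state '1') is shared by all ingroup taxa — unites the whole ingroup.
Most parsimonious ingroup topology: (((Taxon Z,Taxon H),Taxon S),Taxon K).
The clade {Taxon H, Taxon S, Taxon Z} is supported by C4: its derived state '1' occurs in exactly those taxa and in no other taxon (including the outgroup).

C4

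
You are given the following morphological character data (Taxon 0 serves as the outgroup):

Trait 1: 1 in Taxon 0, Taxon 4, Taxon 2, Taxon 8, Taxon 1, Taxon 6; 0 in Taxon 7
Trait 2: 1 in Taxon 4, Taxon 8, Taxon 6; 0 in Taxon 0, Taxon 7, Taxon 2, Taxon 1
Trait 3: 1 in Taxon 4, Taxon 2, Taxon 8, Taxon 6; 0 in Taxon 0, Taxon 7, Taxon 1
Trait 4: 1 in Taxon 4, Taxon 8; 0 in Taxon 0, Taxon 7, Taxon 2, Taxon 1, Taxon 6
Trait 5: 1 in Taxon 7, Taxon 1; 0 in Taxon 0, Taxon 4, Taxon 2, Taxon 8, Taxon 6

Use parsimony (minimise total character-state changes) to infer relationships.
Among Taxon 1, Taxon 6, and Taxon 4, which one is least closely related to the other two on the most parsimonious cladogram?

Character polarity is set by the outgroup: the derived state is whichever differs from the outgroup's state, so for Trait 1 the derived state is '0', and for the remaining characters it is '1'.
Trait 1: derived state '0' in Taxon 7 only — an autapomorphy, so it tells us nothing about relationships among taxa.
Trait 2: derived state '1' in Taxon 4, Taxon 6, and Taxon 8 only — synapomorphy for {Taxon 4, Taxon 6, Taxon 8}.
Trait 3: derived state '1' in Taxon 2, Taxon 4, Taxon 6, and Taxon 8 only — synapomorphy for {Taxon 2, Taxon 4, Taxon 6, Taxon 8}.
Trait 4: derived state '1' in Taxon 4 and Taxon 8 only — synapomorphy for {Taxon 4, Taxon 8}.
Only Taxon 1 and Taxon 7 show the derived state '1' for Trait 5, supporting them as a clade.
Most parsimonious ingroup topology: ((((Taxon 4,Taxon 8),Taxon 6),Taxon 2),(Taxon 7,Taxon 1)).
Taxon 4 and Taxon 6 share a more recent common ancestor with each other than either does with Taxon 1, so Taxon 1 is the least closely related of the three.

Taxon 1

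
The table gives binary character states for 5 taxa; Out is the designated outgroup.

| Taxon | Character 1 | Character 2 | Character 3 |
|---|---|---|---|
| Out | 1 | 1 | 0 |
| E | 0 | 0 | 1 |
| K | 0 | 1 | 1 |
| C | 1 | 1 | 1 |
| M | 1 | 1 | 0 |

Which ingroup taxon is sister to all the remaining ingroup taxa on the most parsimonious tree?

M

Character polarity is set by the outgroup: the derived state is whichever differs from the outgroup's state, so for Character 1, Character 2 the derived state is '0', and for the remaining characters it is '1'.
Character 1: derived state '0' in E and K only — synapomorphy for {E, K}.
Character 2 (derived state '0') is unique to E (autapomorphy; uninformative for grouping).
Only C, E, and K show the derived state '1' for Character 3, supporting them as a clade.
Most parsimonious ingroup topology: (((E,K),C),M).
M is sister to the clade containing all other ingroup taxa, so it is the earliest-diverging (most basal) ingroup lineage.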